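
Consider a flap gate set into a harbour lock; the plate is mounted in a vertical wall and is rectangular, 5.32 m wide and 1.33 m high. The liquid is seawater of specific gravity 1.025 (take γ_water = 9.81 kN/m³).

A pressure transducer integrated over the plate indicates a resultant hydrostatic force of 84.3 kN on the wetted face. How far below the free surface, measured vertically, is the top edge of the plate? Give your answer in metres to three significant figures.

d_top ≈ 0.520 m

γ = 1.025 × 9.81 = 10.05525 kN/m³.
A = 5.32 × 1.33 = 7.0756 m².
From F = γ·h_c·A, the centroid depth is h_c = 84.3/(10.05525 × 7.0756) = 1.18487 m.
The centroid lies 1.33/2 = 0.665 m below the top edge, so the top edge sits at h_top = 1.18487 − 0.665 = 0.51987 m below the surface.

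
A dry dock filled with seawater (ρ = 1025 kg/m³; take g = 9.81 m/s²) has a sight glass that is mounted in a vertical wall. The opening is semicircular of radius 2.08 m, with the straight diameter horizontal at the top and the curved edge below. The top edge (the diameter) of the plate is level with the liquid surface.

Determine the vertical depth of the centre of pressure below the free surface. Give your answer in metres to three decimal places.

h_p = 1.225 m

γ = ρg = 1025 × 9.81 / 1000 = 10.05525 kN/m³.
The centroid of a semicircle lies 4r/(3π) = 0.882779 m from the diameter, here below the top edge, so the centroid depth is h_c = 0.882779 m.
A = πr²/2 = π × 2.08²/2 = 6.79589 m².
Resultant F = γ·h_c·A = 10.05525 × 0.882779 × 6.79589 = 60.3241 kN.
I_c = (π/8 − 8/(9π))·r⁴ = 0.109757 × 2.08⁴ = 2.0544 m⁴.
Centre of pressure: y_p = y_c + I_c/(y_c·A) = 0.882779 + 2.0544/(0.882779 × 6.79589) = 0.882779 + 0.342442 = 1.22522 m along the plane.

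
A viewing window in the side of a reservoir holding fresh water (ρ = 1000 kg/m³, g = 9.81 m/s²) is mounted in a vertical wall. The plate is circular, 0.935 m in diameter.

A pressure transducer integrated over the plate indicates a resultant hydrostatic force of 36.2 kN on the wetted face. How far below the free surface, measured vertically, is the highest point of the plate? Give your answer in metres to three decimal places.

d_top ≈ 4.907 m

γ = ρg = 1000 × 9.81 = 9810 N/m³ = 9.81 kN/m³.
A = π(0.4675)² = 0.686615 m².
From F = γ·h_c·A, the centroid depth is h_c = 36.2/(9.81 × 0.686615) = 5.37435 m.
The centroid is at the centre, 0.4675 m below the top of the plate, so the highest point sits at h_top = 5.37435 − 0.4675 = 4.90685 m below the surface.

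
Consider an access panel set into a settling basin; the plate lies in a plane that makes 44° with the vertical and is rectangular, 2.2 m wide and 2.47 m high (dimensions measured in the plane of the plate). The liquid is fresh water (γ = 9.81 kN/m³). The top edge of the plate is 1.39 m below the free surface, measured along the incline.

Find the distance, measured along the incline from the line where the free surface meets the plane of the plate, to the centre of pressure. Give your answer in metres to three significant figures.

γ = 9.81 kN/m³.
The plate makes 44° with the vertical, i.e. θ = 90° − 44° = 46° to the horizontal. Measuring y along the incline from the free-surface line, vertical depth h = y·sinθ with sinθ = 0.719340.
The centroid lies 2.47/2 = 1.235 m below the top edge, so y_c = 1.39 + 1.235 = 2.625 m and h_c = 2.625 × 0.719340 = 1.88827 m.
A = 2.2 × 2.47 = 5.434 m².
Resultant F = γ·h_c·A = 9.81 × 1.88827 × 5.434 = 100.659 kN.
I_c = b·h³/12 = 2.2 × 2.47³/12 = 2.76269 m⁴.
Centre of pressure: y_p = y_c + I_c/(y_c·A) = 2.625 + 2.76269/(2.625 × 5.434) = 2.625 + 0.193679 = 2.81868 m along the plane.

y_p = 2.82 m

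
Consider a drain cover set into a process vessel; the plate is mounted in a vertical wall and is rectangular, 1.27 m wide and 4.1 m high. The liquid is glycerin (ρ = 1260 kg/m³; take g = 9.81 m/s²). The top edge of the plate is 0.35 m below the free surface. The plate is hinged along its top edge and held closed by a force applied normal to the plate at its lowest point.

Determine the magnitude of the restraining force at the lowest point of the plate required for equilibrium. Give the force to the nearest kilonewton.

P ≈ 99 kN

γ = ρg = 1260 × 9.81 / 1000 = 12.3606 kN/m³.
The centroid lies 4.1/2 = 2.05 m below the top edge, so the centroid depth is h_c = 0.35 + 2.05 = 2.4 m.
A = 1.27 × 4.1 = 5.207 m².
Resultant F = γ·h_c·A = 12.3606 × 2.4 × 5.207 = 154.468 kN.
I_c = b·h³/12 = 1.27 × 4.1³/12 = 7.29414 m⁴.
Centre of pressure: y_p = y_c + I_c/(y_c·A) = 2.4 + 7.29414/(2.4 × 5.207) = 2.4 + 0.583681 = 2.98368 m along the plane.
The resultant acts 2.05 + 0.583681 = 2.63368 m (along the plate) below the hinge at the top edge, so the moment about the hinge is M = F × 2.63368 = 154.468 × 2.63368 = 406.819 kN·m.
A normal force at the bottom, 4.1 m from the hinge, must supply this moment: P = 406.819/4.1 = 99.2241 kN.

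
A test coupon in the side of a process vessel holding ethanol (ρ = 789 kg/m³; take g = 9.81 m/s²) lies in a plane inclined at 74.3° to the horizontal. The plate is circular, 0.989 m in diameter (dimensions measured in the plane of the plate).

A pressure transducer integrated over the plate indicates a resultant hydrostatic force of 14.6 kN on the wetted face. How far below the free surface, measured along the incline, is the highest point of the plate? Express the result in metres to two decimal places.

γ = ρg = 789 × 9.81 / 1000 = 7.74009 kN/m³.
A = π(0.4945)² = 0.768214 m².
From F = γ·h_c·A, the centroid depth is h_c = 14.6/(7.74009 × 0.768214) = 2.45541 m.
Let θ = 74.3° be the plate's angle to the horizontal; measure y along the incline from where the plane meets the free surface. Vertical depth h = y·sinθ with sinθ = 0.962692.
Along the incline, y_c = h_c/sinθ = 2.45541/0.962692 = 2.55057 m.
The centroid is at the centre, 0.4945 m below the top of the plate, so the highest point sits at y_top = 2.55057 − 0.4945 = 2.05607 m along the incline.

y_top ≈ 2.06 m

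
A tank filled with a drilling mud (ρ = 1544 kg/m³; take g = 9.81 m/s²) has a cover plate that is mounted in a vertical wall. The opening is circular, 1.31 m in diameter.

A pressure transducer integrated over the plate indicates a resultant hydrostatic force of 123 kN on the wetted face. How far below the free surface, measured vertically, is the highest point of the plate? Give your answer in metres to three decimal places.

γ = ρg = 1544 × 9.81 / 1000 = 15.14664 kN/m³.
A = π(0.655)² = 1.34782 m².
From F = γ·h_c·A, the centroid depth is h_c = 123/(15.14664 × 1.34782) = 6.025 m.
The centroid is at the centre, 0.655 m below the top of the plate, so the highest point sits at h_top = 6.025 − 0.655 = 5.37 m below the surface.

d_top ≈ 5.370 m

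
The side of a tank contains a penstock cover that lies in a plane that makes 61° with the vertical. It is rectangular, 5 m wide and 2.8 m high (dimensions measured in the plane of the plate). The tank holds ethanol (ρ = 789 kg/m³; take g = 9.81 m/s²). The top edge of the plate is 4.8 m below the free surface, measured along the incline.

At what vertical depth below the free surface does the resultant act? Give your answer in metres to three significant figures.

γ = ρg = 789 × 9.81 / 1000 = 7.74009 kN/m³.
The plate makes 61° with the vertical, i.e. θ = 90° − 61° = 29° to the horizontal. Measuring y along the incline from the free-surface line, vertical depth h = y·sinθ with sinθ = 0.484810.
The centroid lies 2.8/2 = 1.4 m below the top edge, so y_c = 4.8 + 1.4 = 6.2 m and h_c = 6.2 × 0.484810 = 3.00582 m.
A = 5 × 2.8 = 14 m².
Resultant F = γ·h_c·A = 7.74009 × 3.00582 × 14 = 325.714 kN.
I_c = b·h³/12 = 5 × 2.8³/12 = 9.14667 m⁴.
Centre of pressure: y_p = y_c + I_c/(y_c·A) = 6.2 + 9.14667/(6.2 × 14) = 6.2 + 0.105376 = 6.30538 m along the plane.
Vertically, h_p = y_p·sinθ = 6.30538 × 0.484810 = 3.05691 m.

h_p = 3.06 m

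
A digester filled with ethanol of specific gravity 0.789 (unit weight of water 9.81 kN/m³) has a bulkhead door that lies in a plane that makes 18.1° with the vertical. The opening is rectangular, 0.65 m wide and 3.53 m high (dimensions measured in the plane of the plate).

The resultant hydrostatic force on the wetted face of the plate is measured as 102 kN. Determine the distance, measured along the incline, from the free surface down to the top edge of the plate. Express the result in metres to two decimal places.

y_top ≈ 4.28 m

γ = 0.789 × 9.81 = 7.74009 kN/m³.
A = 0.65 × 3.53 = 2.2945 m².
From F = γ·h_c·A, the centroid depth is h_c = 102/(7.74009 × 2.2945) = 5.74336 m.
The plate makes 18.1° with the vertical, i.e. θ = 90° − 18.1° = 71.9° to the horizontal. Measuring y along the incline from the free-surface line, vertical depth h = y·sinθ with sinθ = 0.950516.
Along the incline, y_c = h_c/sinθ = 5.74336/0.950516 = 6.04236 m.
The centroid lies 3.53/2 = 1.765 m below the top edge, so the top edge sits at y_top = 6.04236 − 1.765 = 4.27736 m along the incline.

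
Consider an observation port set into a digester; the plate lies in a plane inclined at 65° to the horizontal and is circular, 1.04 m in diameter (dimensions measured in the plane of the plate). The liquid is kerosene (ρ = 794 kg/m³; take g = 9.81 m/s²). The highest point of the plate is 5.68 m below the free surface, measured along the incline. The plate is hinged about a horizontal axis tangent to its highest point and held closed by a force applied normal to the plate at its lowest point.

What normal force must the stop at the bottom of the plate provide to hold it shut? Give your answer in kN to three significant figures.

γ = ρg = 794 × 9.81 / 1000 = 7.78914 kN/m³.
Let θ = 65° be the plate's angle to the horizontal; measure y along the incline from where the plane meets the free surface. Vertical depth h = y·sinθ with sinθ = 0.906308.
The centroid is at the centre, 0.52 m below the top of the plate, so y_c = 5.68 + 0.52 = 6.2 m and h_c = 6.2 × 0.906308 = 5.61911 m.
A = π(0.52)² = 0.849487 m².
Resultant F = γ·h_c·A = 7.78914 × 5.61911 × 0.849487 = 37.1804 kN.
I_c = πr⁴/4 = π × 0.52⁴/4 = 0.0574253 m⁴.
Centre of pressure: y_p = y_c + I_c/(y_c·A) = 6.2 + 0.0574253/(6.2 × 0.849487) = 6.2 + 0.0109032 = 6.2109 m along the plane.
The resultant acts 0.52 + 0.0109032 = 0.530903 m (along the plate) below the hinge at the top edge, so the moment about the hinge is M = F × 0.530903 = 37.1804 × 0.530903 = 19.7392 kN·m.
A normal force at the bottom, 1.04 m from the hinge, must supply this moment: P = 19.7392/1.04 = 18.98 kN.

P ≈ 19.0 kN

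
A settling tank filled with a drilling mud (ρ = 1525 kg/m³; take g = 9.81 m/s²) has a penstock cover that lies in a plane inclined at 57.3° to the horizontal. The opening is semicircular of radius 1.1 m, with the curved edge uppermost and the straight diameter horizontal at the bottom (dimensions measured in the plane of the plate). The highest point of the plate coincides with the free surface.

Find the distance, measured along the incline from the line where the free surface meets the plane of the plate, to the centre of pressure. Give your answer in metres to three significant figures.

γ = ρg = 1525 × 9.81 / 1000 = 14.96025 kN/m³.
Let θ = 57.3° be the plate's angle to the horizontal; measure y along the incline from where the plane meets the free surface. Vertical depth h = y·sinθ with sinθ = 0.841511.
The centroid lies 4r/(3π) = 0.466854 m above the diameter, so r − 4r/(3π) = 1.1 − 0.466854 = 0.633146 m below the topmost point, so y_c = 0.633146 m and h_c = 0.633146 × 0.841511 = 0.532799 m.
A = πr²/2 = π × 1.1²/2 = 1.90066 m².
Resultant F = γ·h_c·A = 14.96025 × 0.532799 × 1.90066 = 15.1498 kN.
I_c = (π/8 − 8/(9π))·r⁴ = 0.109757 × 1.1⁴ = 0.160695 m⁴.
Centre of pressure: y_p = y_c + I_c/(y_c·A) = 0.633146 + 0.160695/(0.633146 × 1.90066) = 0.633146 + 0.133535 = 0.766681 m along the plane.

y_p = 0.767 m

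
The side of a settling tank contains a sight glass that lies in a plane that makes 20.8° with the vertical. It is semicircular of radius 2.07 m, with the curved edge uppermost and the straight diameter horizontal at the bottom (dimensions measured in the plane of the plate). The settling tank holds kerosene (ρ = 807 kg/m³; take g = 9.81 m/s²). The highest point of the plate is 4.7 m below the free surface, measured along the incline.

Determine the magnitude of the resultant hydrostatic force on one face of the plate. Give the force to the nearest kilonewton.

F ≈ 293 kN

γ = ρg = 807 × 9.81 / 1000 = 7.91667 kN/m³.
The plate makes 20.8° with the vertical, i.e. θ = 90° − 20.8° = 69.2° to the horizontal. Measuring y along the incline from the free-surface line, vertical depth h = y·sinθ with sinθ = 0.934826.
The centroid lies 4r/(3π) = 0.878535 m above the diameter, so r − 4r/(3π) = 2.07 − 0.878535 = 1.19146 m below the topmost point, so y_c = 4.7 + 1.19146 = 5.89146 m and h_c = 5.89146 × 0.934826 = 5.50749 m.
A = πr²/2 = π × 2.07²/2 = 6.73071 m².
Resultant F = γ·h_c·A = 7.91667 × 5.50749 × 6.73071 = 293.466 kN.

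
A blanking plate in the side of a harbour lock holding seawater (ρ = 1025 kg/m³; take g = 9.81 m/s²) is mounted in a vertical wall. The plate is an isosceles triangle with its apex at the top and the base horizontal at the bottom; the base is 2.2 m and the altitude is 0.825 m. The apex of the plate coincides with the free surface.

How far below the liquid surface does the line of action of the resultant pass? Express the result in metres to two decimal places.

h_p = 0.62 m

γ = ρg = 1025 × 9.81 / 1000 = 10.05525 kN/m³.
With the apex up, the centroid sits 2h/3 = 2 × 0.825/3 = 0.55 m below the apex, so the centroid depth is h_c = 0.55 m.
A = ½ × 2.2 × 0.825 = 0.9075 m².
Resultant F = γ·h_c·A = 10.05525 × 0.55 × 0.9075 = 5.01883 kN.
I_c = b·h³/36 = 2.2 × 0.825³/36 = 0.0343148 m⁴.
Centre of pressure: y_p = y_c + I_c/(y_c·A) = 0.55 + 0.0343148/(0.55 × 0.9075) = 0.55 + 0.0687499 = 0.61875 m along the plane.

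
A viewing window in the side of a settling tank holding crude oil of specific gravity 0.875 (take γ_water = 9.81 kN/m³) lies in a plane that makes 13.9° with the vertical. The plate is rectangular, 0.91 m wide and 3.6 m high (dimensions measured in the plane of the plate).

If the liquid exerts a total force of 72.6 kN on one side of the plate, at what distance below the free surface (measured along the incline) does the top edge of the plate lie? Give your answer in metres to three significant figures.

y_top ≈ 0.860 m

γ = 0.875 × 9.81 = 8.58375 kN/m³.
A = 0.91 × 3.6 = 3.276 m².
From F = γ·h_c·A, the centroid depth is h_c = 72.6/(8.58375 × 3.276) = 2.58176 m.
The plate makes 13.9° with the vertical, i.e. θ = 90° − 13.9° = 76.1° to the horizontal. Measuring y along the incline from the free-surface line, vertical depth h = y·sinθ with sinθ = 0.970716.
Along the incline, y_c = h_c/sinθ = 2.58176/0.970716 = 2.65965 m.
The centroid lies 3.6/2 = 1.8 m below the top edge, so the top edge sits at y_top = 2.65965 − 1.8 = 0.85965 m along the incline.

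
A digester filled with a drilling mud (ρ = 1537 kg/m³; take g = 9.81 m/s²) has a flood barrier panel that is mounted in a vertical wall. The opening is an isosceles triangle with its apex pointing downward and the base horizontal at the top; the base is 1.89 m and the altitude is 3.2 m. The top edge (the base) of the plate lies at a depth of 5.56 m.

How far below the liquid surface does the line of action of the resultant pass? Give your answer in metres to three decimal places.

γ = ρg = 1537 × 9.81 / 1000 = 15.07797 kN/m³.
With the apex down, the centroid sits h/3 = 3.2/3 = 1.06667 m below the base (the top edge), so the centroid depth is h_c = 5.56 + 1.06667 = 6.62667 m.
A = ½ × 1.89 × 3.2 = 3.024 m².
Resultant F = γ·h_c·A = 15.07797 × 6.62667 × 3.024 = 302.148 kN.
I_c = b·h³/36 = 1.89 × 3.2³/36 = 1.72032 m⁴.
Centre of pressure: y_p = y_c + I_c/(y_c·A) = 6.62667 + 1.72032/(6.62667 × 3.024) = 6.62667 + 0.0858484 = 6.71252 m along the plane.

h_p = 6.713 m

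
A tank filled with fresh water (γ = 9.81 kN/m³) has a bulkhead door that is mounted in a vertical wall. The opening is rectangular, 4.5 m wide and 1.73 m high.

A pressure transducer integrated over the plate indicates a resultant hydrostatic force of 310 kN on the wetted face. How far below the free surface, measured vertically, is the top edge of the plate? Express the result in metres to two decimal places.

γ = 9.81 kN/m³.
A = 4.5 × 1.73 = 7.785 m².
From F = γ·h_c·A, the centroid depth is h_c = 310/(9.81 × 7.785) = 4.05914 m.
The centroid lies 1.73/2 = 0.865 m below the top edge, so the top edge sits at h_top = 4.05914 − 0.865 = 3.19414 m below the surface.

d_top ≈ 3.19 m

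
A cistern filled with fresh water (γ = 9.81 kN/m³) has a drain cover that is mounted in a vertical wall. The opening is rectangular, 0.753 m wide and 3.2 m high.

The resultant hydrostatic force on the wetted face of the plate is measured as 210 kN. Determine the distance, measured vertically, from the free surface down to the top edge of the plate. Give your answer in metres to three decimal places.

γ = 9.81 kN/m³.
A = 0.753 × 3.2 = 2.4096 m².
From F = γ·h_c·A, the centroid depth is h_c = 210/(9.81 × 2.4096) = 8.88393 m.
The centroid lies 3.2/2 = 1.6 m below the top edge, so the top edge sits at h_top = 8.88393 − 1.6 = 7.28393 m below the surface.

d_top ≈ 7.284 m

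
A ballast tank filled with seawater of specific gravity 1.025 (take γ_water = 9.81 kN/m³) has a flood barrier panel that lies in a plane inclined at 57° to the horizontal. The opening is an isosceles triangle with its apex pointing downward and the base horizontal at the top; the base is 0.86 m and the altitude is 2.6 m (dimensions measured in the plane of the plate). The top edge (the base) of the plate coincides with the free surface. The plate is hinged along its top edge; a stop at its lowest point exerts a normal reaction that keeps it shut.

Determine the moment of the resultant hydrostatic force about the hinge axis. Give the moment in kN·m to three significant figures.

γ = 1.025 × 9.81 = 10.05525 kN/m³.
Let θ = 57° be the plate's angle to the horizontal; measure y along the incline from where the plane meets the free surface. Vertical depth h = y·sinθ with sinθ = 0.838671.
With the apex down, the centroid sits h/3 = 2.6/3 = 0.866667 m below the base (the top edge), so y_c = 0.866667 m and h_c = 0.866667 × 0.838671 = 0.726848 m.
A = ½ × 0.86 × 2.6 = 1.118 m².
Resultant F = γ·h_c·A = 10.05525 × 0.726848 × 1.118 = 8.17106 kN.
I_c = b·h³/36 = 0.86 × 2.6³/36 = 0.419871 m⁴.
Centre of pressure: y_p = y_c + I_c/(y_c·A) = 0.866667 + 0.419871/(0.866667 × 1.118) = 0.866667 + 0.433333 = 1.3 m along the plane.
The resultant acts 0.866667 + 0.433333 = 1.3 m (along the plate) below the hinge at the top edge, so the moment about the hinge is M = F × 1.3 = 8.17106 × 1.3 = 10.6224 kN·m.

M ≈ 10.6 kN·m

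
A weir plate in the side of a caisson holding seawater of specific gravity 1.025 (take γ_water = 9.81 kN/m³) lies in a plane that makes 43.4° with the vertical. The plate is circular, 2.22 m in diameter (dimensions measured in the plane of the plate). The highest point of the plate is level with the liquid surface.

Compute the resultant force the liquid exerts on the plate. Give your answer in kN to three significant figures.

F ≈ 31.4 kN

γ = 1.025 × 9.81 = 10.05525 kN/m³.
The plate makes 43.4° with the vertical, i.e. θ = 90° − 43.4° = 46.6° to the horizontal. Measuring y along the incline from the free-surface line, vertical depth h = y·sinθ with sinθ = 0.726575.
The centroid is at the centre, 1.11 m below the top of the plate, so y_c = 1.11 m and h_c = 1.11 × 0.726575 = 0.806498 m.
A = π(1.11)² = 3.87076 m².
Resultant F = γ·h_c·A = 10.05525 × 0.806498 × 3.87076 = 31.3901 kN.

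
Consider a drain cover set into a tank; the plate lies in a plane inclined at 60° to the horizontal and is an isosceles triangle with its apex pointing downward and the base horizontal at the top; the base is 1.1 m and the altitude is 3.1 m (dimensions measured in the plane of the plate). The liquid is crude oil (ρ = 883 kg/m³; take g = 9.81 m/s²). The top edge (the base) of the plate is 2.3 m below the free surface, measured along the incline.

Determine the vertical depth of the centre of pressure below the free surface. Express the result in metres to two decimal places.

h_p = 3.03 m

γ = ρg = 883 × 9.81 / 1000 = 8.66223 kN/m³.
Let θ = 60° be the plate's angle to the horizontal; measure y along the incline from where the plane meets the free surface. Vertical depth h = y·sinθ with sinθ = 0.866025.
With the apex down, the centroid sits h/3 = 3.1/3 = 1.03333 m below the base (the top edge), so y_c = 2.3 + 1.03333 = 3.33333 m and h_c = 3.33333 × 0.866025 = 2.88675 m.
A = ½ × 1.1 × 3.1 = 1.705 m².
Resultant F = γ·h_c·A = 8.66223 × 2.88675 × 1.705 = 42.6347 kN.
I_c = b·h³/36 = 1.1 × 3.1³/36 = 0.910281 m⁴.
Centre of pressure: y_p = y_c + I_c/(y_c·A) = 3.33333 + 0.910281/(3.33333 × 1.705) = 3.33333 + 0.160167 = 3.4935 m along the plane.
Vertically, h_p = y_p·sinθ = 3.4935 × 0.866025 = 3.02546 m.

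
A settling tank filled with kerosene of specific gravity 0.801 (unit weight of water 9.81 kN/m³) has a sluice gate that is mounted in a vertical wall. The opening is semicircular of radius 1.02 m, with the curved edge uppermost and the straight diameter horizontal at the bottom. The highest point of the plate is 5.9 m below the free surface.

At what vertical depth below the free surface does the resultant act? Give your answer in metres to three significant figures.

γ = 0.801 × 9.81 = 7.85781 kN/m³.
The centroid lies 4r/(3π) = 0.432901 m above the diameter, so r − 4r/(3π) = 1.02 − 0.432901 = 0.587099 m below the topmost point, so the centroid depth is h_c = 5.9 + 0.587099 = 6.4871 m.
A = πr²/2 = π × 1.02²/2 = 1.63426 m².
Resultant F = γ·h_c·A = 7.85781 × 6.4871 × 1.63426 = 83.3054 kN.
I_c = (π/8 − 8/(9π))·r⁴ = 0.109757 × 1.02⁴ = 0.118805 m⁴.
Centre of pressure: y_p = y_c + I_c/(y_c·A) = 6.4871 + 0.118805/(6.4871 × 1.63426) = 6.4871 + 0.0112063 = 6.49831 m along the plane.

h_p = 6.50 m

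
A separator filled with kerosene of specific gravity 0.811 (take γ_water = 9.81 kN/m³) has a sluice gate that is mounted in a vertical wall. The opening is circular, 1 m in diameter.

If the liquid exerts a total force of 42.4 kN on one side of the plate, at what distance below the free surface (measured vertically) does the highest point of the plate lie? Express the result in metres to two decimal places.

d_top ≈ 6.29 m

γ = 0.811 × 9.81 = 7.95591 kN/m³.
A = π(0.5)² = 0.785398 m².
From F = γ·h_c·A, the centroid depth is h_c = 42.4/(7.95591 × 0.785398) = 6.78557 m.
The centroid is at the centre, 0.5 m below the top of the plate, so the highest point sits at h_top = 6.78557 − 0.5 = 6.28557 m below the surface.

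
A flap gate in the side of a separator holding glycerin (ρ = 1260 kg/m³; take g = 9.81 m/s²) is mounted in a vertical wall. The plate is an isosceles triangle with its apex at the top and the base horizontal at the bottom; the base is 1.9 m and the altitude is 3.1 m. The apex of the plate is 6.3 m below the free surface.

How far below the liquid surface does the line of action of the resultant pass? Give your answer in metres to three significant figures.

h_p = 8.43 m

γ = ρg = 1260 × 9.81 / 1000 = 12.3606 kN/m³.
With the apex up, the centroid sits 2h/3 = 2 × 3.1/3 = 2.06667 m below the apex, so the centroid depth is h_c = 6.3 + 2.06667 = 8.36667 m.
A = ½ × 1.9 × 3.1 = 2.945 m².
Resultant F = γ·h_c·A = 12.3606 × 8.36667 × 2.945 = 304.563 kN.
I_c = b·h³/36 = 1.9 × 3.1³/36 = 1.5723 m⁴.
Centre of pressure: y_p = y_c + I_c/(y_c·A) = 8.36667 + 1.5723/(8.36667 × 2.945) = 8.36667 + 0.0638113 = 8.43048 m along the plane.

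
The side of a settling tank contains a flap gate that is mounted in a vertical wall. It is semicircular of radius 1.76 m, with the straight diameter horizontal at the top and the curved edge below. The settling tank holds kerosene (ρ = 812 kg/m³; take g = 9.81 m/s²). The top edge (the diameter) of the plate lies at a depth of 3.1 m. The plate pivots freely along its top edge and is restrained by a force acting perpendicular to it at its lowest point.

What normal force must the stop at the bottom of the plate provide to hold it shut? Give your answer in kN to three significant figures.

P ≈ 68.0 kN

γ = ρg = 812 × 9.81 / 1000 = 7.96572 kN/m³.
The centroid of a semicircle lies 4r/(3π) = 0.746967 m from the diameter, here below the top edge, so the centroid depth is h_c = 3.1 + 0.746967 = 3.84697 m.
A = πr²/2 = π × 1.76²/2 = 4.8657 m².
Resultant F = γ·h_c·A = 7.96572 × 3.84697 × 4.8657 = 149.104 kN.
I_c = (π/8 − 8/(9π))·r⁴ = 0.109757 × 1.76⁴ = 1.05313 m⁴.
Centre of pressure: y_p = y_c + I_c/(y_c·A) = 3.84697 + 1.05313/(3.84697 × 4.8657) = 3.84697 + 0.0562623 = 3.90323 m along the plane.
The resultant acts 0.746967 + 0.0562623 = 0.803229 m (along the plate) below the hinge at the top edge, so the moment about the hinge is M = F × 0.803229 = 149.104 × 0.803229 = 119.765 kN·m.
A normal force at the bottom, 1.76 m from the hinge, must supply this moment: P = 119.765/1.76 = 68.0483 kN.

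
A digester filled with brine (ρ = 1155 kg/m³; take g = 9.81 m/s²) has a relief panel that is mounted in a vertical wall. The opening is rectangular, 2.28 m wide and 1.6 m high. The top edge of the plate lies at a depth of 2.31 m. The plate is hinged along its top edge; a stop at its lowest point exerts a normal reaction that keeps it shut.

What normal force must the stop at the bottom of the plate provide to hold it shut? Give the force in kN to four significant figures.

γ = ρg = 1155 × 9.81 / 1000 = 11.33055 kN/m³.
The centroid lies 1.6/2 = 0.8 m below the top edge, so the centroid depth is h_c = 2.31 + 0.8 = 3.11 m.
A = 2.28 × 1.6 = 3.648 m².
Resultant F = γ·h_c·A = 11.33055 × 3.11 × 3.648 = 128.548 kN.
I_c = b·h³/12 = 2.28 × 1.6³/12 = 0.77824 m⁴.
Centre of pressure: y_p = y_c + I_c/(y_c·A) = 3.11 + 0.77824/(3.11 × 3.648) = 3.11 + 0.0685959 = 3.1786 m along the plane.
The resultant acts 0.8 + 0.0685959 = 0.868596 m (along the plate) below the hinge at the top edge, so the moment about the hinge is M = F × 0.868596 = 128.548 × 0.868596 = 111.656 kN·m.
A normal force at the bottom, 1.6 m from the hinge, must supply this moment: P = 111.656/1.6 = 69.785 kN.

P ≈ 69.79 kN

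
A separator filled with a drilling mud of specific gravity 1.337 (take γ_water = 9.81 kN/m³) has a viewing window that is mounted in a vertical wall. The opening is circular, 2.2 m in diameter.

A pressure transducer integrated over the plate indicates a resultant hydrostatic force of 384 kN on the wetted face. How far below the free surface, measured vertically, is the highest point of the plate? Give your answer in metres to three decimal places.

γ = 1.337 × 9.81 = 13.11597 kN/m³.
A = π(1.1)² = 3.80133 m².
From F = γ·h_c·A, the centroid depth is h_c = 384/(13.11597 × 3.80133) = 7.70185 m.
The centroid is at the centre, 1.1 m below the top of the plate, so the highest point sits at h_top = 7.70185 − 1.1 = 6.60185 m below the surface.

d_top ≈ 6.602 m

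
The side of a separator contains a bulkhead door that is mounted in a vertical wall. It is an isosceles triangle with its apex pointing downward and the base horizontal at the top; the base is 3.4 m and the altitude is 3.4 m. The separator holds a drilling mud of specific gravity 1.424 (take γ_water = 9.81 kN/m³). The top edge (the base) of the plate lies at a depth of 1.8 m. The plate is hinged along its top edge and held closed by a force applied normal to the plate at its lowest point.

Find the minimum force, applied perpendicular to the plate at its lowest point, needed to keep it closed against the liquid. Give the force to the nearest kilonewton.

P ≈ 94 kN

γ = 1.424 × 9.81 = 13.96944 kN/m³.
With the apex down, the centroid sits h/3 = 3.4/3 = 1.13333 m below the base (the top edge), so the centroid depth is h_c = 1.8 + 1.13333 = 2.93333 m.
A = ½ × 3.4 × 3.4 = 5.78 m².
Resultant F = γ·h_c·A = 13.96944 × 2.93333 × 5.78 = 236.847 kN.
I_c = b·h³/36 = 3.4 × 3.4³/36 = 3.71204 m⁴.
Centre of pressure: y_p = y_c + I_c/(y_c·A) = 2.93333 + 3.71204/(2.93333 × 5.78) = 2.93333 + 0.218939 = 3.15227 m along the plane.
The resultant acts 1.13333 + 0.218939 = 1.35227 m (along the plate) below the hinge at the top edge, so the moment about the hinge is M = F × 1.35227 = 236.847 × 1.35227 = 320.281 kN·m.
A normal force at the bottom, 3.4 m from the hinge, must supply this moment: P = 320.281/3.4 = 94.2003 kN.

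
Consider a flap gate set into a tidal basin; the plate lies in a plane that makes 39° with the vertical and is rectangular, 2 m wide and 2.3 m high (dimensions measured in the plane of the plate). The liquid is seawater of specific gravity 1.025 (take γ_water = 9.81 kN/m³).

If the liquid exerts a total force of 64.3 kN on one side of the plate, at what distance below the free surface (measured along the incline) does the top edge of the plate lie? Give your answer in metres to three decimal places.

γ = 1.025 × 9.81 = 10.05525 kN/m³.
A = 2 × 2.3 = 4.6 m².
From F = γ·h_c·A, the centroid depth is h_c = 64.3/(10.05525 × 4.6) = 1.39015 m.
The plate makes 39° with the vertical, i.e. θ = 90° − 39° = 51° to the horizontal. Measuring y along the incline from the free-surface line, vertical depth h = y·sinθ with sinθ = 0.777146.
Along the incline, y_c = h_c/sinθ = 1.39015/0.777146 = 1.78879 m.
The centroid lies 2.3/2 = 1.15 m below the top edge, so the top edge sits at y_top = 1.78879 − 1.15 = 0.63879 m along the incline.

y_top ≈ 0.639 m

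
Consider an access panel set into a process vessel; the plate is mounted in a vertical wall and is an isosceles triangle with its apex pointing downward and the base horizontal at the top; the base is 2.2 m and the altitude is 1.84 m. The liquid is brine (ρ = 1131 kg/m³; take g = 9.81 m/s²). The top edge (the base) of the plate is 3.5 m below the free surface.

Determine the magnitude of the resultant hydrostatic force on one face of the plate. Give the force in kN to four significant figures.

F ≈ 92.37 kN

γ = ρg = 1131 × 9.81 / 1000 = 11.09511 kN/m³.
With the apex down, the centroid sits h/3 = 1.84/3 = 0.613333 m below the base (the top edge), so the centroid depth is h_c = 3.5 + 0.613333 = 4.11333 m.
A = ½ × 2.2 × 1.84 = 2.024 m².
Resultant F = γ·h_c·A = 11.09511 × 4.11333 × 2.024 = 92.371 kN.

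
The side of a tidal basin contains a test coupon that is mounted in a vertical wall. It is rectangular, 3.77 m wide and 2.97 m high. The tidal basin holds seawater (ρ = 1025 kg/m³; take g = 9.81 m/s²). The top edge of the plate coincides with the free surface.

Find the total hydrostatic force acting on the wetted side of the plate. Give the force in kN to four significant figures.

F ≈ 167.2 kN

γ = ρg = 1025 × 9.81 / 1000 = 10.05525 kN/m³.
The centroid lies 2.97/2 = 1.485 m below the top edge, so the centroid depth is h_c = 1.485 m.
A = 3.77 × 2.97 = 11.1969 m².
Resultant F = γ·h_c·A = 10.05525 × 1.485 × 11.1969 = 167.193 kN.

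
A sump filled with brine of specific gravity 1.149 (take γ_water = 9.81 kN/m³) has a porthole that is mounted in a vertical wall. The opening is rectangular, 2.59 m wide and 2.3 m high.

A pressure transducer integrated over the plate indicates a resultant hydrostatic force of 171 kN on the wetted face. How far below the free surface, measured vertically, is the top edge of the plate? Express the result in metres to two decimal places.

γ = 1.149 × 9.81 = 11.27169 kN/m³.
A = 2.59 × 2.3 = 5.957 m².
From F = γ·h_c·A, the centroid depth is h_c = 171/(11.27169 × 5.957) = 2.54671 m.
The centroid lies 2.3/2 = 1.15 m below the top edge, so the top edge sits at h_top = 2.54671 − 1.15 = 1.39671 m below the surface.

d_top ≈ 1.40 m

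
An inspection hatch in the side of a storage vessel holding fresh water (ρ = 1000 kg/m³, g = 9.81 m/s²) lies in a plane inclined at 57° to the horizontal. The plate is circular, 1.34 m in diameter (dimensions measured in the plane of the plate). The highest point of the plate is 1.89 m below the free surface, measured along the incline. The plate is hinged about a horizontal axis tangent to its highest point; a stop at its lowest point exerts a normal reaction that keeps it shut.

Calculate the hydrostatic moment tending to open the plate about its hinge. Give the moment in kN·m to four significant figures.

M ≈ 21.20 kN·m

γ = ρg = 1000 × 9.81 = 9810 N/m³ = 9.81 kN/m³.
Let θ = 57° be the plate's angle to the horizontal; measure y along the incline from where the plane meets the free surface. Vertical depth h = y·sinθ with sinθ = 0.838671.
The centroid is at the centre, 0.67 m below the top of the plate, so y_c = 1.89 + 0.67 = 2.56 m and h_c = 2.56 × 0.838671 = 2.147 m.
A = π(0.67)² = 1.41026 m².
Resultant F = γ·h_c·A = 9.81 × 2.147 × 1.41026 = 29.703 kN.
I_c = πr⁴/4 = π × 0.67⁴/4 = 0.158267 m⁴.
Centre of pressure: y_p = y_c + I_c/(y_c·A) = 2.56 + 0.158267/(2.56 × 1.41026) = 2.56 + 0.043838 = 2.60384 m along the plane.
The resultant acts 0.67 + 0.043838 = 0.713838 m (along the plate) below the hinge at the top edge, so the moment about the hinge is M = F × 0.713838 = 29.703 × 0.713838 = 21.2031 kN·m.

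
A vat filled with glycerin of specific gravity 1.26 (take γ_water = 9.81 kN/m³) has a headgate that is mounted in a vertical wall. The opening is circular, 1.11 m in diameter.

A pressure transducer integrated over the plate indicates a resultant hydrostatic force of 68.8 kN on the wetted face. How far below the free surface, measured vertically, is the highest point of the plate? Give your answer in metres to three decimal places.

γ = 1.26 × 9.81 = 12.3606 kN/m³.
A = π(0.555)² = 0.967689 m².
From F = γ·h_c·A, the centroid depth is h_c = 68.8/(12.3606 × 0.967689) = 5.75192 m.
The centroid is at the centre, 0.555 m below the top of the plate, so the highest point sits at h_top = 5.75192 − 0.555 = 5.19692 m below the surface.

d_top ≈ 5.197 m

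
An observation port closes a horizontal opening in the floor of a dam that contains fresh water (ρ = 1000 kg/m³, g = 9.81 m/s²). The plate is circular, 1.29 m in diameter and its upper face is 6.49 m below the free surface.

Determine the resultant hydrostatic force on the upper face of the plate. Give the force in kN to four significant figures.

γ = ρg = 1000 × 9.81 = 9810 N/m³ = 9.81 kN/m³.
The plate is horizontal, so pressure is uniform at p = γ·h = 9.81 × 6.49 = 63.6669 kN/m².
A = π(0.645)² = 1.30698 m².
F = p·A = 63.6669 × 1.30698 = 83.2114 kN.

F ≈ 83.21 kN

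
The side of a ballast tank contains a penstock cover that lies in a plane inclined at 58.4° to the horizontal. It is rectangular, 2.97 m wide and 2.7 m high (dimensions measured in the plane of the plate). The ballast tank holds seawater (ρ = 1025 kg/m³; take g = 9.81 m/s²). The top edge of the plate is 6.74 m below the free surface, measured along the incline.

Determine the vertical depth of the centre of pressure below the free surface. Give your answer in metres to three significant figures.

h_p = 6.95 m

γ = ρg = 1025 × 9.81 / 1000 = 10.05525 kN/m³.
Let θ = 58.4° be the plate's angle to the horizontal; measure y along the incline from where the plane meets the free surface. Vertical depth h = y·sinθ with sinθ = 0.851727.
The centroid lies 2.7/2 = 1.35 m below the top edge, so y_c = 6.74 + 1.35 = 8.09 m and h_c = 8.09 × 0.851727 = 6.89047 m.
A = 2.97 × 2.7 = 8.019 m².
Resultant F = γ·h_c·A = 10.05525 × 6.89047 × 8.019 = 555.6 kN.
I_c = b·h³/12 = 2.97 × 2.7³/12 = 4.87154 m⁴.
Centre of pressure: y_p = y_c + I_c/(y_c·A) = 8.09 + 4.87154/(8.09 × 8.019) = 8.09 + 0.0750927 = 8.16509 m along the plane.
Vertically, h_p = y_p·sinθ = 8.16509 × 0.851727 = 6.95443 m.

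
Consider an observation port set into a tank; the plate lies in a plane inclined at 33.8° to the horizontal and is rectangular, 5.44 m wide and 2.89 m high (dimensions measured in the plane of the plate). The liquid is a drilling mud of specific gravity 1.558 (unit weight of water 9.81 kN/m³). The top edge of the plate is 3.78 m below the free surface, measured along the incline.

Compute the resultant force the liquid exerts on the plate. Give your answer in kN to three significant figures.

γ = 1.558 × 9.81 = 15.28398 kN/m³.
Let θ = 33.8° be the plate's angle to the horizontal; measure y along the incline from where the plane meets the free surface. Vertical depth h = y·sinθ with sinθ = 0.556296.
The centroid lies 2.89/2 = 1.445 m below the top edge, so y_c = 3.78 + 1.445 = 5.225 m and h_c = 5.225 × 0.556296 = 2.90665 m.
A = 5.44 × 2.89 = 15.7216 m².
Resultant F = γ·h_c·A = 15.28398 × 2.90665 × 15.7216 = 698.435 kN.

F ≈ 698 kN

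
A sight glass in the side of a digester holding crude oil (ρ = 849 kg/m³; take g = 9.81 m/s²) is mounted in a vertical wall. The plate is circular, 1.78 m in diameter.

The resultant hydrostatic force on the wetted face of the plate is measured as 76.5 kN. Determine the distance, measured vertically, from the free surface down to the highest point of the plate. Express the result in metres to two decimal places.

γ = ρg = 849 × 9.81 / 1000 = 8.32869 kN/m³.
A = π(0.89)² = 2.48846 m².
From F = γ·h_c·A, the centroid depth is h_c = 76.5/(8.32869 × 2.48846) = 3.69109 m.
The centroid is at the centre, 0.89 m below the top of the plate, so the highest point sits at h_top = 3.69109 − 0.89 = 2.80109 m below the surface.

d_top ≈ 2.80 m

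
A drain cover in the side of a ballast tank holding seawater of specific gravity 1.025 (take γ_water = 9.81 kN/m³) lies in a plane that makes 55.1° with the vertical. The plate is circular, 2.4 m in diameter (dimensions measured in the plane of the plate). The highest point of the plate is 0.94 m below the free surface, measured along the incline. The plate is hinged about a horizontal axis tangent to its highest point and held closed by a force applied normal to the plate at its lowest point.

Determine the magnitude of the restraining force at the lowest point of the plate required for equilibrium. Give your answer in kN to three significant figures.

γ = 1.025 × 9.81 = 10.05525 kN/m³.
The plate makes 55.1° with the vertical, i.e. θ = 90° − 55.1° = 34.9° to the horizontal. Measuring y along the incline from the free-surface line, vertical depth h = y·sinθ with sinθ = 0.572146.
The centroid is at the centre, 1.2 m below the top of the plate, so y_c = 0.94 + 1.2 = 2.14 m and h_c = 2.14 × 0.572146 = 1.22439 m.
A = π(1.2)² = 4.52389 m².
Resultant F = γ·h_c·A = 10.05525 × 1.22439 × 4.52389 = 55.6961 kN.
I_c = πr⁴/4 = π × 1.2⁴/4 = 1.6286 m⁴.
Centre of pressure: y_p = y_c + I_c/(y_c·A) = 2.14 + 1.6286/(2.14 × 4.52389) = 2.14 + 0.168224 = 2.30822 m along the plane.
The resultant acts 1.2 + 0.168224 = 1.36822 m (along the plate) below the hinge at the top edge, so the moment about the hinge is M = F × 1.36822 = 55.6961 × 1.36822 = 76.2045 kN·m.
A normal force at the bottom, 2.4 m from the hinge, must supply this moment: P = 76.2045/2.4 = 31.7519 kN.

P ≈ 31.8 kN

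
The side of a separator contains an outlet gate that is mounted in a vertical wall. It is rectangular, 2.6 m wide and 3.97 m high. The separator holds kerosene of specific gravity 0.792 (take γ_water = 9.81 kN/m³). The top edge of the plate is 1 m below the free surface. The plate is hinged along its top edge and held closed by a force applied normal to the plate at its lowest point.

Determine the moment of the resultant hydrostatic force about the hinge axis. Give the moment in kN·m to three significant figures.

M ≈ 581 kN·m

γ = 0.792 × 9.81 = 7.76952 kN/m³.
The centroid lies 3.97/2 = 1.985 m below the top edge, so the centroid depth is h_c = 1 + 1.985 = 2.985 m.
A = 2.6 × 3.97 = 10.322 m².
Resultant F = γ·h_c·A = 7.76952 × 2.985 × 10.322 = 239.388 kN.
I_c = b·h³/12 = 2.6 × 3.97³/12 = 13.557 m⁴.
Centre of pressure: y_p = y_c + I_c/(y_c·A) = 2.985 + 13.557/(2.985 × 10.322) = 2.985 + 0.440003 = 3.425 m along the plane.
The resultant acts 1.985 + 0.440003 = 2.425 m (along the plate) below the hinge at the top edge, so the moment about the hinge is M = F × 2.425 = 239.388 × 2.425 = 580.516 kN·m.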